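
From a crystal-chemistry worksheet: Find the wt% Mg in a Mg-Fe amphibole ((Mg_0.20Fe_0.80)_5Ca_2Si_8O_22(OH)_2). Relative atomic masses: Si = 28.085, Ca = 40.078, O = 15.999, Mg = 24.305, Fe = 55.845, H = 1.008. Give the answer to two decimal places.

2.59 weight percent

M((Mg_0.20Fe_0.80)_5Ca_2Si_8O_22(OH)_2) = 938.513 g/mol.
Mg contributes 1 × 24.305 = 24.305 g per mole.
24.305/938.513 = 0.0259 → 2.59%.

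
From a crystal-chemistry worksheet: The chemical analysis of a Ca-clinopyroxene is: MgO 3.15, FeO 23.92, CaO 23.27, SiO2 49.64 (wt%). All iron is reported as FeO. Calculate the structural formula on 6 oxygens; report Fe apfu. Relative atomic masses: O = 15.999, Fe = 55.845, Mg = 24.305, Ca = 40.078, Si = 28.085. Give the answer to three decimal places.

MgO (M=40.304): mol = 0.07816; Mg = 0.07816, O = 0.07816.
FeO (M=71.844): mol = 0.33294; Fe = 0.33294, O = 0.33294.
CaO (M=56.077): mol = 0.41497; Ca = 0.41497, O = 0.41497.
SiO2 (M=60.083): mol = 0.82619; Si = 0.82619, O = 1.65238.
ΣO = 2.47845; factor = 6/ΣO = 2.42087.
Fe apfu = 0.33294 × 2.42087 = 0.806.

0.806 Fe apfu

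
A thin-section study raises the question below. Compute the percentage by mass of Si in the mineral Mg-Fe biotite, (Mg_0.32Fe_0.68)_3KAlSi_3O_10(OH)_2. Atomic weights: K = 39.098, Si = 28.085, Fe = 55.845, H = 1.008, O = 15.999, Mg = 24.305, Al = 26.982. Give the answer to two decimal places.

M((Mg_0.32Fe_0.68)_3KAlSi_3O_10(OH)_2) = 481.596 g/mol.
Si contributes 3 × 28.085 = 84.255 g per mole.
84.255/481.596 = 0.1749 → 17.49%.

17.49 wt%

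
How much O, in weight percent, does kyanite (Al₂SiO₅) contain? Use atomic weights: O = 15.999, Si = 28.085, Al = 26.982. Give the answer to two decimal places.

Formula mass = 2*26.982 + 1*28.085 + 5*15.999 = 162.044 g/mol, of which 79.995 g is O.
So O makes up 79.995/162.044 = 0.4937 of the mass, i.e. 49.37%.

49.37 weight percent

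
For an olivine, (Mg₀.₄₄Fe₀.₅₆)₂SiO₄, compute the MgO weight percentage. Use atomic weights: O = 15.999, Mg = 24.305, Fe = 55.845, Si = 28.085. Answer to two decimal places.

20.15 wt%

M((Mg₀.₄₄Fe₀.₅₆)₂SiO₄) = 176.016 g/mol; M(MgO) = 40.304 g/mol.
Moles MgO per formula unit = 0.88 Mg ÷ 1 = 0.8800.
MgO fraction = (0.8800 × 40.304) / 176.016 = 35.468/176.016 = 0.2015.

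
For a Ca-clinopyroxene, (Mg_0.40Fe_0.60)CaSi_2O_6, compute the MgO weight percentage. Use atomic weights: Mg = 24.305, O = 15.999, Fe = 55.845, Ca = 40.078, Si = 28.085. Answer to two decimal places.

M((Mg_0.40Fe_0.60)CaSi_2O_6) = 235.471 g/mol; M(MgO) = 40.304 g/mol.
Moles MgO per formula unit = 0.40 Mg ÷ 1 = 0.4000.
MgO fraction = (0.4000 × 40.304) / 235.471 = 16.122/235.471 = 0.0685.

6.85 wt%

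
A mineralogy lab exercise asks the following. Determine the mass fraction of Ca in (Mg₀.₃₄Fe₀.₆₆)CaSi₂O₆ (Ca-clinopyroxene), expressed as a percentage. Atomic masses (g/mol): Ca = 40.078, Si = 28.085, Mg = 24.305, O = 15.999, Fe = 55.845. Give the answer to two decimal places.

Molar mass of (Mg₀.₃₄Fe₀.₆₆)CaSi₂O₆: 0.34*24.305 + 0.66*55.845 + 1*40.078 + 2*28.085 + 6*15.999 = 237.363 g/mol.
Mass of Ca per formula unit: 1 × 40.078 = 40.078 g.
Weight fraction Ca = 40.078 / 237.363 = 0.1688.

16.88 wt%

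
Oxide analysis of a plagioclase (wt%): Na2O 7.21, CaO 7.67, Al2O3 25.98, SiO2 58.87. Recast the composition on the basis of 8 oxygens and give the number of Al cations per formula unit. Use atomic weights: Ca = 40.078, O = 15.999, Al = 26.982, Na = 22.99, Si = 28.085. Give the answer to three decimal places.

Na2O: 7.21/61.979 = 0.11633 mol → 0.23266 mol Na, 0.11633 mol O.
CaO: 7.67/56.077 = 0.13678 mol → 0.13678 mol Ca, 0.13678 mol O.
Al2O3: 25.98/101.961 = 0.25480 mol → 0.50960 mol Al, 0.76440 mol O.
SiO2: 58.87/60.083 = 0.97981 mol → 0.97981 mol Si, 1.95962 mol O.
Total oxygen = 2.97713 mol. Normalization factor = 8/2.97713 = 2.68715.
Al per 8 O = 0.50960 × 2.68715 = 1.369.

1.369 Al apfu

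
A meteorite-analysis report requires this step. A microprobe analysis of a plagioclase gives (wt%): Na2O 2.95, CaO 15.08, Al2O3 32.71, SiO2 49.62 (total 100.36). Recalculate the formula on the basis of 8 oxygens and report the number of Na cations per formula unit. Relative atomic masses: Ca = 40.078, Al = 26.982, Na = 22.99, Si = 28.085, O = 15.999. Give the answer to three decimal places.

2.95 wt% Na2O ÷ 61.979 g/mol = 0.04760 mol, giving 0.09520 Na and 0.04760 O.
15.08 wt% CaO ÷ 56.077 g/mol = 0.26892 mol, giving 0.26892 Ca and 0.26892 O.
32.71 wt% Al2O3 ÷ 101.961 g/mol = 0.32081 mol, giving 0.64162 Al and 0.96243 O.
49.62 wt% SiO2 ÷ 60.083 g/mol = 0.82586 mol, giving 0.82586 Si and 1.65172 O.
Oxygen sums to 2.93067; scaling by 8/2.93067 = 2.72975 puts the formula on 8 O.
Na: 0.09520 × 2.72975 = 0.260 atoms per formula unit.

0.260 Na apfu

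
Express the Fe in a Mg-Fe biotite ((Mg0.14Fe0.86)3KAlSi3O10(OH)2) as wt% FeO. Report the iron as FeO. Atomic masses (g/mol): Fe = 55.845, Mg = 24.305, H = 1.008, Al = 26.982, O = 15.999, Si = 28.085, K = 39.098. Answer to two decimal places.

Formula mass = 498.627 g/mol.
2.58 Fe → 2.5800 mol FeO per formula unit; M(FeO) = 71.844, so FeO mass = 185.358 g.
185.358/498.627 × 100 = 37.17 wt%.

37.17 wt%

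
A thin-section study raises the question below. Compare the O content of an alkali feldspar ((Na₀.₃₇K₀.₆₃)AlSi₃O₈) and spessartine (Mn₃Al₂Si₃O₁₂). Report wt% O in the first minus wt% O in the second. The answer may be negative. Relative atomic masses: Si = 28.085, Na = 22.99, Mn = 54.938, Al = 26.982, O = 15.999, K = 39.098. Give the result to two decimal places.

M((Na₀.₃₇K₀.₆₃)AlSi₃O₈) = 272.367 g/mol, so wt% O = 127.992/272.367 × 100 = 46.99%.
M(Mn₃Al₂Si₃O₁₂) = 495.021 g/mol, so wt% O = 191.988/495.021 × 100 = 38.78%.
46.99 − 38.78 = 8.21 pp.

8.21 percentage points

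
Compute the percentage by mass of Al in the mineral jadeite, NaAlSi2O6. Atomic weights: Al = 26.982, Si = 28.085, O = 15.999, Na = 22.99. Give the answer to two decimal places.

M(NaAlSi2O6) = 202.136 g/mol.
Al contributes 1 × 26.982 = 26.982 g per mole.
26.982/202.136 = 0.1335 → 13.35%.

13.35 wt%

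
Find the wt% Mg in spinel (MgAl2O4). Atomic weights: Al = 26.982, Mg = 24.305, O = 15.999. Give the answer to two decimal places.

Formula mass = 1*24.305 + 2*26.982 + 4*15.999 = 142.265 g/mol, of which 24.305 g is Mg.
So Mg makes up 24.305/142.265 = 0.1708 of the mass, i.e. 17.08%.

17.08 wt%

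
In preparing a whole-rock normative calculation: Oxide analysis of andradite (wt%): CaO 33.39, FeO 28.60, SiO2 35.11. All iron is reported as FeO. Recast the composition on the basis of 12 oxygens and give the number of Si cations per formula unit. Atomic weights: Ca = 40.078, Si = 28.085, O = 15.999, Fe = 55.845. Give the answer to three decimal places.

3.243 Si apfu

33.39 wt% CaO ÷ 56.077 g/mol = 0.59543 mol, giving 0.59543 Ca and 0.59543 O.
28.60 wt% FeO ÷ 71.844 g/mol = 0.39808 mol, giving 0.39808 Fe and 0.39808 O.
35.11 wt% SiO2 ÷ 60.083 g/mol = 0.58436 mol, giving 0.58436 Si and 1.16872 O.
Oxygen sums to 2.16223; scaling by 12/2.16223 = 5.54983 puts the formula on 12 O.
Si: 0.58436 × 5.54983 = 3.243 atoms per formula unit.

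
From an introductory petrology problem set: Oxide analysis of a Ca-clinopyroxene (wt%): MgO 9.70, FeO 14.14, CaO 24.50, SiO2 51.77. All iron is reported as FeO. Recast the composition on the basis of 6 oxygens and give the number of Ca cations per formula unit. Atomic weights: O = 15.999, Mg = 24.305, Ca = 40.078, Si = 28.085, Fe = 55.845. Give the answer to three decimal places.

MgO: 9.70/40.304 = 0.24067 mol → 0.24067 mol Mg, 0.24067 mol O.
FeO: 14.14/71.844 = 0.19682 mol → 0.19682 mol Fe, 0.19682 mol O.
CaO: 24.50/56.077 = 0.43690 mol → 0.43690 mol Ca, 0.43690 mol O.
SiO2: 51.77/60.083 = 0.86164 mol → 0.86164 mol Si, 1.72328 mol O.
Total oxygen = 2.59767 mol. Normalization factor = 6/2.59767 = 2.30976.
Ca per 6 O = 0.43690 × 2.30976 = 1.009.

1.009 Ca apfu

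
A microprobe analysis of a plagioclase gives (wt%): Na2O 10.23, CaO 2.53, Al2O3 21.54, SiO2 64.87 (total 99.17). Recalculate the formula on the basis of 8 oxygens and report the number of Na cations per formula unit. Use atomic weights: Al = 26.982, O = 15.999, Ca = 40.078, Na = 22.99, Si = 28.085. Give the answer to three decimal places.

0.879 Na apfu

10.23 wt% Na2O ÷ 61.979 g/mol = 0.16506 mol, giving 0.33012 Na and 0.16506 O.
2.53 wt% CaO ÷ 56.077 g/mol = 0.04512 mol, giving 0.04512 Ca and 0.04512 O.
21.54 wt% Al2O3 ÷ 101.961 g/mol = 0.21126 mol, giving 0.42252 Al and 0.63378 O.
64.87 wt% SiO2 ÷ 60.083 g/mol = 1.07967 mol, giving 1.07967 Si and 2.15934 O.
Oxygen sums to 3.00330; scaling by 8/3.00330 = 2.66374 puts the formula on 8 O.
Na: 0.33012 × 2.66374 = 0.879 atoms per formula unit.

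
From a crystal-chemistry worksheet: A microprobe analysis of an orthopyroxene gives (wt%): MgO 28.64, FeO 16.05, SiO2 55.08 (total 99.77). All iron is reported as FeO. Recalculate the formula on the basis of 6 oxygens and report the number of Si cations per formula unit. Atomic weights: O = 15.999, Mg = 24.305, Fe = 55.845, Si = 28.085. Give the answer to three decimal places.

1.988 Si apfu

28.64 wt% MgO ÷ 40.304 g/mol = 0.71060 mol, giving 0.71060 Mg and 0.71060 O.
16.05 wt% FeO ÷ 71.844 g/mol = 0.22340 mol, giving 0.22340 Fe and 0.22340 O.
55.08 wt% SiO2 ÷ 60.083 g/mol = 0.91673 mol, giving 0.91673 Si and 1.83346 O.
Oxygen sums to 2.76746; scaling by 6/2.76746 = 2.16805 puts the formula on 6 O.
Si: 0.91673 × 2.16805 = 1.988 atoms per formula unit.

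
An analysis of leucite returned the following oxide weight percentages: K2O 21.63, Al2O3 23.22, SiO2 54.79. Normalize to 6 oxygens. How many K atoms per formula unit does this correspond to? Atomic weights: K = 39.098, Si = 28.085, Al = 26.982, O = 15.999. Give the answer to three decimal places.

K2O (M=94.195): mol = 0.22963; K = 0.45926, O = 0.22963.
Al2O3 (M=101.961): mol = 0.22773; Al = 0.45546, O = 0.68319.
SiO2 (M=60.083): mol = 0.91191; Si = 0.91191, O = 1.82382.
ΣO = 2.73664; factor = 6/ΣO = 2.19247.
K apfu = 0.45926 × 2.19247 = 1.007.

1.007 K apfu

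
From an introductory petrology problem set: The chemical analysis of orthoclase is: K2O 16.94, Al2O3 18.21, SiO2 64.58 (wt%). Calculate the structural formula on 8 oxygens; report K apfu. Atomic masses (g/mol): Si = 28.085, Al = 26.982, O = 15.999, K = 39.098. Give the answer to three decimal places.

K2O: 16.94/94.195 = 0.17984 mol → 0.35968 mol K, 0.17984 mol O.
Al2O3: 18.21/101.961 = 0.17860 mol → 0.35720 mol Al, 0.53580 mol O.
SiO2: 64.58/60.083 = 1.07485 mol → 1.07485 mol Si, 2.14970 mol O.
Total oxygen = 2.86534 mol. Normalization factor = 8/2.86534 = 2.79199.
K per 8 O = 0.35968 × 2.79199 = 1.004.

1.004 K apfu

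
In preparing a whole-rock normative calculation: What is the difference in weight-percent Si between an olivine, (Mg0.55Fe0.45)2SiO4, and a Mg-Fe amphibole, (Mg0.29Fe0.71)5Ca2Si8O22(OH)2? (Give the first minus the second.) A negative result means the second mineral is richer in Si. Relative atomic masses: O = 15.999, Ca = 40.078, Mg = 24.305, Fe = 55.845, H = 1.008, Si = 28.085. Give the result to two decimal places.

-7.70 percentage points

First mineral: 28.085 g Si in 169.077 g formula = 16.61 wt% Si.
Second mineral: 224.680 g Si in 924.320 g formula = 24.31 wt% Si.
16.61% − 24.31% gives a difference of -7.70 percentage points.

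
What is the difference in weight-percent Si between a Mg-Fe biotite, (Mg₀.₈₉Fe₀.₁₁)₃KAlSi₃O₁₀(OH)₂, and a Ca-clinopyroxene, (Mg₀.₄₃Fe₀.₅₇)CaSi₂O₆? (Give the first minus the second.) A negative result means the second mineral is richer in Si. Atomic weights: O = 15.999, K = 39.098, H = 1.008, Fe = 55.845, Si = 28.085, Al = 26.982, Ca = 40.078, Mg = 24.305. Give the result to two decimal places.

First mineral: 84.255 g Si in 427.662 g formula = 19.70 wt% Si.
Second mineral: 56.170 g Si in 234.525 g formula = 23.95 wt% Si.
19.70% − 23.95% gives a difference of -4.25 percentage points.

-4.25 percentage points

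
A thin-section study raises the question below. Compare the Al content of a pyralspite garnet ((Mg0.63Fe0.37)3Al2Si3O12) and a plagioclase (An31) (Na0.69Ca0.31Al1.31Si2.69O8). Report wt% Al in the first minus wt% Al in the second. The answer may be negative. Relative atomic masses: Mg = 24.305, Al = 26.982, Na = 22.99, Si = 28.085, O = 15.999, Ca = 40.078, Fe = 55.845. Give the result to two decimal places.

Al in (Mg0.63Fe0.37)3Al2Si3O12: molar mass 438.131 g/mol; 2×26.982 = 53.964 g → 12.32 wt%.
Al in Na0.69Ca0.31Al1.31Si2.69O8: molar mass 267.174 g/mol; 1.31×26.982 = 35.346 g → 13.23 wt%.
Difference = 12.32 − 13.23 = -0.91 percentage points.

-0.91 percentage points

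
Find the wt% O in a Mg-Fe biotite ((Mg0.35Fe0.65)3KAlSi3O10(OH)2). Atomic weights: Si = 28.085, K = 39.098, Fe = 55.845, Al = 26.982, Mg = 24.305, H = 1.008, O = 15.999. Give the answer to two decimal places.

M((Mg0.35Fe0.65)3KAlSi3O10(OH)2) = 478.757 g/mol.
O contributes 12 × 15.999 = 191.988 g per mole.
191.988/478.757 = 0.4010 → 40.10%.

40.10 mass %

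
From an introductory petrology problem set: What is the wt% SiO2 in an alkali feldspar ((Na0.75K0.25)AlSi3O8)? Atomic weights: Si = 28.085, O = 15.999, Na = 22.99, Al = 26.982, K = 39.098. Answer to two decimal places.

M((Na0.75K0.25)AlSi3O8) = 266.246 g/mol; M(SiO2) = 60.083 g/mol.
Moles SiO2 per formula unit = 3 Si ÷ 1 = 3.0000.
SiO2 fraction = (3.0000 × 60.083) / 266.246 = 180.249/266.246 = 0.6770.

67.70 wt%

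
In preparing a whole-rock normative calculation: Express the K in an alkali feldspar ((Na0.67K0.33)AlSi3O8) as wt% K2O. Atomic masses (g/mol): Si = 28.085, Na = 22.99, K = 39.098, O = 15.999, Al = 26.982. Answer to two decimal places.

Formula mass = 267.535 g/mol.
0.33 K → 0.1650 mol K2O per formula unit; M(K2O) = 94.195, so K2O mass = 15.542 g.
15.542/267.535 × 100 = 5.81 wt%.

5.81 wt%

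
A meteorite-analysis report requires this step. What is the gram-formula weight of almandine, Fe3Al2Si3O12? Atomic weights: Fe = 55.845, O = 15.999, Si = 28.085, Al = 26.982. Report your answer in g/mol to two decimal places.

Fe: 3 × 55.845 = 167.5350
Al: 2 × 26.982 = 53.9640
Si: 3 × 28.085 = 84.2550
O: 12 × 15.999 = 191.9880
Summing the contributions gives the formula mass.

497.74 g/mol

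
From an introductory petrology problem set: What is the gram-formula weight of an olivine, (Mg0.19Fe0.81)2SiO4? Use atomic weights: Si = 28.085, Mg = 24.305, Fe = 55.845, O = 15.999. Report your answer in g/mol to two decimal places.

The formula mass is the sum 0.38(24.305) + 1.62(55.845) + 1(28.085) + 4(15.999).

191.79 g/mol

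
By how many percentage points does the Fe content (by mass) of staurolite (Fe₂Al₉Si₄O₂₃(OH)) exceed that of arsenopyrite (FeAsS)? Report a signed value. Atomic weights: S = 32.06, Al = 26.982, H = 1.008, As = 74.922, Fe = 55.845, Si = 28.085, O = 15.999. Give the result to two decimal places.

Fe in Fe₂Al₉Si₄O₂₃(OH): molar mass 851.852 g/mol; 2×55.845 = 111.690 g → 13.11 wt%.
Fe in FeAsS: molar mass 162.827 g/mol; 1×55.845 = 55.845 g → 34.30 wt%.
Difference = 13.11 − 34.30 = -21.19 percentage points.

-21.19 percentage points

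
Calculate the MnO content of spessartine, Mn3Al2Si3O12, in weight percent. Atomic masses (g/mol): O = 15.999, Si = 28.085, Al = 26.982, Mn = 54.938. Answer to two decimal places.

42.99 wt%

Molar mass of Mn3Al2Si3O12 = 3×54.938 + 2×26.982 + 3×28.085 + 12×15.999 = 495.021 g/mol.
Each formula unit contains 3 Mn, equivalent to 3/1 = 3.0000 mol MnO.
M(MnO) = 1×54.938 + 1×15.999 = 70.937 g/mol.
Mass of MnO per formula unit = 3.0000 × 70.937 = 212.811 g.
MnO wt% = 212.811 / 495.021 × 100 = 42.99%.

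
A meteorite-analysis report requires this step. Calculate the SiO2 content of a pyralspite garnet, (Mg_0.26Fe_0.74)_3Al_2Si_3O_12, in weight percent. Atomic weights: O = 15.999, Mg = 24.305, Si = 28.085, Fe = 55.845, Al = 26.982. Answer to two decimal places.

Formula mass = 473.141 g/mol.
3 Si → 3.0000 mol SiO2 per formula unit; M(SiO2) = 60.083, so SiO2 mass = 180.249 g.
180.249/473.141 × 100 = 38.10 wt%.

38.10 wt%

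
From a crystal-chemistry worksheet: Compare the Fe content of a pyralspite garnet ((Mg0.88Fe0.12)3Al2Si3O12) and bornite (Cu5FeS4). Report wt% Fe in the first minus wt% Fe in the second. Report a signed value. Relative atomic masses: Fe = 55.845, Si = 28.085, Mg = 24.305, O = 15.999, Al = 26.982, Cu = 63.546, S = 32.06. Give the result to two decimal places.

First mineral: 20.104 g Fe in 414.476 g formula = 4.85 wt% Fe.
Second mineral: 55.845 g Fe in 501.815 g formula = 11.13 wt% Fe.
4.85% − 11.13% gives a difference of -6.28 percentage points.

-6.28 percentage points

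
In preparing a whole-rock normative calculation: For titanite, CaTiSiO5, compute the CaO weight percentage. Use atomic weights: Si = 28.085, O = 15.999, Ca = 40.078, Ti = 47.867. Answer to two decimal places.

Molar mass of CaTiSiO5 = 1·40.078 + 1·47.867 + 1·28.085 + 5·15.999 = 196.025 g/mol.
Each formula unit contains 1 Ca, equivalent to 1/1 = 1.0000 mol CaO.
M(CaO) = 1×40.078 + 1×15.999 = 56.077 g/mol.
Mass of CaO per formula unit = 1.0000 × 56.077 = 56.077 g.
CaO wt% = 56.077 / 196.025 × 100 = 28.61%.

28.61 wt%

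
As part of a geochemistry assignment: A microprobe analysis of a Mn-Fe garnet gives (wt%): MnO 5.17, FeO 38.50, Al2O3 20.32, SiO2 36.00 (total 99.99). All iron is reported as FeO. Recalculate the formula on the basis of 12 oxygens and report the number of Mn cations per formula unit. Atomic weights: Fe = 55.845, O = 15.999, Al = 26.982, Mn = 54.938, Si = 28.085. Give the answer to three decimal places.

0.364 Mn apfu

MnO (M=70.937): mol = 0.07288; Mn = 0.07288, O = 0.07288.
FeO (M=71.844): mol = 0.53588; Fe = 0.53588, O = 0.53588.
Al2O3 (M=101.961): mol = 0.19929; Al = 0.39858, O = 0.59787.
SiO2 (M=60.083): mol = 0.59917; Si = 0.59917, O = 1.19834.
ΣO = 2.40497; factor = 12/ΣO = 4.98967.
Mn apfu = 0.07288 × 4.98967 = 0.364.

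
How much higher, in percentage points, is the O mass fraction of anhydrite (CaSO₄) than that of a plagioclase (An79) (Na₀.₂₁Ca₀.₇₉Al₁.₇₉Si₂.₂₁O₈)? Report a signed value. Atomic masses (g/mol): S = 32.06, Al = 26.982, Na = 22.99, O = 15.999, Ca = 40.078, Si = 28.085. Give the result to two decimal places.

0.44 percentage points

First mineral: 63.996 g O in 136.134 g formula = 47.01 wt% O.
Second mineral: 127.992 g O in 274.847 g formula = 46.57 wt% O.
47.01% − 46.57% gives a difference of 0.44 percentage points.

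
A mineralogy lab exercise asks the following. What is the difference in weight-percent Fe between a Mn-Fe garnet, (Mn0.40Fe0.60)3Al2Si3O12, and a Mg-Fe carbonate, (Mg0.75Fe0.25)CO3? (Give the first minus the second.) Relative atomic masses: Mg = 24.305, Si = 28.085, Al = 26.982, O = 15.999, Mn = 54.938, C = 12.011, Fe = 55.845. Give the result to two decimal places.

First mineral: 100.521 g Fe in 496.654 g formula = 20.24 wt% Fe.
Second mineral: 13.961 g Fe in 92.198 g formula = 15.14 wt% Fe.
20.24% − 15.14% gives a difference of 5.10 percentage points.

5.10 percentage points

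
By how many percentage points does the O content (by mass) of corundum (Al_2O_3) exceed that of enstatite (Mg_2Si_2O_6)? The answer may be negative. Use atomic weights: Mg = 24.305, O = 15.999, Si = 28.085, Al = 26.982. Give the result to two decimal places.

-0.74 percentage points

First mineral: 47.997 g O in 101.961 g formula = 47.07 wt% O.
Second mineral: 95.994 g O in 200.774 g formula = 47.81 wt% O.
47.07% − 47.81% gives a difference of -0.74 percentage points.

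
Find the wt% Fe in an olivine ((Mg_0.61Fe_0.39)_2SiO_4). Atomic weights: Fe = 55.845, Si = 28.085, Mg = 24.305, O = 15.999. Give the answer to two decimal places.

26.35 wt%

Molar mass of (Mg_0.61Fe_0.39)_2SiO_4: 1.22·24.305 + 0.78·55.845 + 1·28.085 + 4·15.999 = 165.292 g/mol.
Mass of Fe per formula unit: 0.78 × 55.845 = 43.559 g.
Weight fraction Fe = 43.559 / 165.292 = 0.2635.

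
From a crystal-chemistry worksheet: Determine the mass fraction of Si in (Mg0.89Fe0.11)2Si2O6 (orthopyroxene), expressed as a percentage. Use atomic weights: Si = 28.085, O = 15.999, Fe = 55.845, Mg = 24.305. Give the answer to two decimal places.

M((Mg0.89Fe0.11)2Si2O6) = 207.713 g/mol.
Si contributes 2 × 28.085 = 56.170 g per mole.
56.170/207.713 = 0.2704 → 27.04%.

27.04 weight percent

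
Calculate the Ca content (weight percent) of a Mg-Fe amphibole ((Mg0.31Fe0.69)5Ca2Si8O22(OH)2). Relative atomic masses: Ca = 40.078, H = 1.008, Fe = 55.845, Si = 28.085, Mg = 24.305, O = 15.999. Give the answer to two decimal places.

8.70 weight percent

Molar mass of (Mg0.31Fe0.69)5Ca2Si8O22(OH)2: 1.55·24.305 + 3.45·55.845 + 2·40.078 + 8·28.085 + 24·15.999 + 2·1.008 = 921.166 g/mol.
Mass of Ca per formula unit: 2 × 40.078 = 80.156 g.
Weight fraction Ca = 80.156 / 921.166 = 0.0870.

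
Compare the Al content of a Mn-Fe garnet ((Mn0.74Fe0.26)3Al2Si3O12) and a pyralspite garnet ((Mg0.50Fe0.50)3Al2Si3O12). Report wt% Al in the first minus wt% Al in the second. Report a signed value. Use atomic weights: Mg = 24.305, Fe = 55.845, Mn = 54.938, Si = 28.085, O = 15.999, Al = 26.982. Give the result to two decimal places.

Al in (Mn0.74Fe0.26)3Al2Si3O12: molar mass 495.728 g/mol; 2×26.982 = 53.964 g → 10.89 wt%.
Al in (Mg0.50Fe0.50)3Al2Si3O12: molar mass 450.432 g/mol; 2×26.982 = 53.964 g → 11.98 wt%.
Difference = 10.89 − 11.98 = -1.09 percentage points.

-1.09 percentage points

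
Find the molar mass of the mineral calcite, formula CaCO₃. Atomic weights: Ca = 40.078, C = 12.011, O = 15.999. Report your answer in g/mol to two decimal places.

M = 1(40.078) + 1(12.011) + 3(15.999)

100.09 g/mol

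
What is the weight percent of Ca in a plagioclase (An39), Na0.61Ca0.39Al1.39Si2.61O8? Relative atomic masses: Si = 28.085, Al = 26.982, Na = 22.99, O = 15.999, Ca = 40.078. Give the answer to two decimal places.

Formula mass = 0.61·22.99 + 0.39·40.078 + 1.39·26.982 + 2.61·28.085 + 8·15.999 = 268.453 g/mol, of which 15.630 g is Ca.
So Ca makes up 15.630/268.453 = 0.0582 of the mass, i.e. 5.82%.

5.82 wt%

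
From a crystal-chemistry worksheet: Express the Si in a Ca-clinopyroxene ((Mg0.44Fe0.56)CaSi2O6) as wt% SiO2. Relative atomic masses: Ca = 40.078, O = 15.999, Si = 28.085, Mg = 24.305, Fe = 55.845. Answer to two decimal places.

51.31 wt%

Formula mass = 234.209 g/mol.
2 Si → 2.0000 mol SiO2 per formula unit; M(SiO2) = 60.083, so SiO2 mass = 120.166 g.
120.166/234.209 × 100 = 51.31 wt%.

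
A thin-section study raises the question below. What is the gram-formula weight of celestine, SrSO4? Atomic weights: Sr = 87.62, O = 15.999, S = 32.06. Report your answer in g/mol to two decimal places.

183.68 g/mol

M = 1×87.62 + 1×32.06 + 4×15.999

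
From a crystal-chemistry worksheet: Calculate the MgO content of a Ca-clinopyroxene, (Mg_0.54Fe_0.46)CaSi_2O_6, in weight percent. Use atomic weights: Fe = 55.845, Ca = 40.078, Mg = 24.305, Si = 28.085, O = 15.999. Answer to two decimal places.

9.42 wt%

Molar mass of (Mg_0.54Fe_0.46)CaSi_2O_6 = 0.54×24.305 + 0.46×55.845 + 1×40.078 + 2×28.085 + 6×15.999 = 231.055 g/mol.
Each formula unit contains 0.54 Mg, equivalent to 0.54/1 = 0.5400 mol MgO.
M(MgO) = 1×24.305 + 1×15.999 = 40.304 g/mol.
Mass of MgO per formula unit = 0.5400 × 40.304 = 21.764 g.
MgO wt% = 21.764 / 231.055 × 100 = 9.42%.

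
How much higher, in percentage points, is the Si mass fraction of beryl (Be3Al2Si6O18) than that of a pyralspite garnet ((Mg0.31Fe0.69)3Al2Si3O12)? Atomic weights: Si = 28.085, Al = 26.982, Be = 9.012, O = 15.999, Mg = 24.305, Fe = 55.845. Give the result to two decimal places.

M(Be3Al2Si6O18) = 537.492 g/mol, so wt% Si = 168.510/537.492 × 100 = 31.35%.
M((Mg0.31Fe0.69)3Al2Si3O12) = 468.410 g/mol, so wt% Si = 84.255/468.410 × 100 = 17.99%.
31.35 − 17.99 = 13.36 pp.

13.36 percentage points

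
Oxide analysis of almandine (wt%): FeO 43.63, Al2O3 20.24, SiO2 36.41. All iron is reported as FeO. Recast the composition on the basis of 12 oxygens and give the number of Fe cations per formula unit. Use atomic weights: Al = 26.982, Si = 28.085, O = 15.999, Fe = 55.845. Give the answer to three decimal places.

3.018 Fe apfu

43.63 wt% FeO ÷ 71.844 g/mol = 0.60729 mol, giving 0.60729 Fe and 0.60729 O.
20.24 wt% Al2O3 ÷ 101.961 g/mol = 0.19851 mol, giving 0.39702 Al and 0.59553 O.
36.41 wt% SiO2 ÷ 60.083 g/mol = 0.60600 mol, giving 0.60600 Si and 1.21200 O.
Oxygen sums to 2.41482; scaling by 12/2.41482 = 4.96931 puts the formula on 12 O.
Fe: 0.60729 × 4.96931 = 3.018 atoms per formula unit.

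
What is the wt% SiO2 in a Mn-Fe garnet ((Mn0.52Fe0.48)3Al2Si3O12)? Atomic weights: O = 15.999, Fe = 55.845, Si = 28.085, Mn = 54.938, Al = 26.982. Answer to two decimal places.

Formula mass = 496.327 g/mol.
3 Si → 3.0000 mol SiO2 per formula unit; M(SiO2) = 60.083, so SiO2 mass = 180.249 g.
180.249/496.327 × 100 = 36.32 wt%.

36.32 wt%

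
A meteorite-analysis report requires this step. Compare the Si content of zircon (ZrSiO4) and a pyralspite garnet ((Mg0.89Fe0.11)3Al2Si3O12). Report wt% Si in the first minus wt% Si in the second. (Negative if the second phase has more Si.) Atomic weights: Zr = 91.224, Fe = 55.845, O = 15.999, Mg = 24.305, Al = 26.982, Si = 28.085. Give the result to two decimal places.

-5.05 percentage points

First mineral: 28.085 g Si in 183.305 g formula = 15.32 wt% Si.
Second mineral: 84.255 g Si in 413.530 g formula = 20.37 wt% Si.
15.32% − 20.37% gives a difference of -5.05 percentage points.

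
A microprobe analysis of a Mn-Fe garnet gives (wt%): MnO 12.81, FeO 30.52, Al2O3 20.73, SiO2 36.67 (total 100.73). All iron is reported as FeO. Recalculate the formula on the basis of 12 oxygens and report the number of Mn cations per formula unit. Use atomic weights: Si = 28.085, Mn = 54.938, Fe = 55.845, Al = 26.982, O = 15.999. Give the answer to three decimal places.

0.890 Mn apfu

12.81 wt% MnO ÷ 70.937 g/mol = 0.18058 mol, giving 0.18058 Mn and 0.18058 O.
30.52 wt% FeO ÷ 71.844 g/mol = 0.42481 mol, giving 0.42481 Fe and 0.42481 O.
20.73 wt% Al2O3 ÷ 101.961 g/mol = 0.20331 mol, giving 0.40662 Al and 0.60993 O.
36.67 wt% SiO2 ÷ 60.083 g/mol = 0.61032 mol, giving 0.61032 Si and 1.22064 O.
Oxygen sums to 2.43596; scaling by 12/2.43596 = 4.92619 puts the formula on 12 O.
Mn: 0.18058 × 4.92619 = 0.890 atoms per formula unit.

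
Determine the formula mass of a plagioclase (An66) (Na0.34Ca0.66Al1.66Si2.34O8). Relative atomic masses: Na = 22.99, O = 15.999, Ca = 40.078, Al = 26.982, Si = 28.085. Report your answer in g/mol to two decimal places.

272.77 g/mol

Na: 0.34 × 22.99 = 7.8166
Ca: 0.66 × 40.078 = 26.4515
Al: 1.66 × 26.982 = 44.7901
Si: 2.34 × 28.085 = 65.7189
O: 8 × 15.999 = 127.9920
Summing the contributions gives the formula mass.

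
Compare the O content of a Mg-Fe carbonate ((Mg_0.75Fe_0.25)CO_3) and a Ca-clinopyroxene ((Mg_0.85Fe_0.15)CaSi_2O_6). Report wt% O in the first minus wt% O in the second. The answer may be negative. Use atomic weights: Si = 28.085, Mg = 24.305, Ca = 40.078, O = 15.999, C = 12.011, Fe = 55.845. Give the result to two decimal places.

8.68 percentage points

M((Mg_0.75Fe_0.25)CO_3) = 92.198 g/mol, so wt% O = 47.997/92.198 × 100 = 52.06%.
M((Mg_0.85Fe_0.15)CaSi_2O_6) = 221.278 g/mol, so wt% O = 95.994/221.278 × 100 = 43.38%.
52.06 − 43.38 = 8.68 pp.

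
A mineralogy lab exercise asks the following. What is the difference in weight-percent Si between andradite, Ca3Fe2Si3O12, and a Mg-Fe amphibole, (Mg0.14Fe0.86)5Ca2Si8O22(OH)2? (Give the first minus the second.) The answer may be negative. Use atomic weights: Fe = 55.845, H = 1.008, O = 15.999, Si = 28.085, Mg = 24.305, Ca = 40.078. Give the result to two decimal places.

M(Ca3Fe2Si3O12) = 508.167 g/mol, so wt% Si = 84.255/508.167 × 100 = 16.58%.
M((Mg0.14Fe0.86)5Ca2Si8O22(OH)2) = 947.975 g/mol, so wt% Si = 224.680/947.975 × 100 = 23.70%.
16.58 − 23.70 = -7.12 pp.

-7.12 percentage points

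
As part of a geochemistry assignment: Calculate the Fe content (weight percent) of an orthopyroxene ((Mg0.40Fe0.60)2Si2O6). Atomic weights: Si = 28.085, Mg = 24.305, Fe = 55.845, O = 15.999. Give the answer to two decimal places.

Formula mass = 0.80·24.305 + 1.20·55.845 + 2·28.085 + 6·15.999 = 238.622 g/mol, of which 67.014 g is Fe.
So Fe makes up 67.014/238.622 = 0.2808 of the mass, i.e. 28.08%.

28.08 weight percent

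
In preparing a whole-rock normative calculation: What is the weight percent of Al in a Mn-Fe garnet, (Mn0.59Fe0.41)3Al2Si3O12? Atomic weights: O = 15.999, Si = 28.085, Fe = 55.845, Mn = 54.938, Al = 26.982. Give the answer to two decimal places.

10.88 wt%

Molar mass of (Mn0.59Fe0.41)3Al2Si3O12: 1.77·54.938 + 1.23·55.845 + 2·26.982 + 3·28.085 + 12·15.999 = 496.137 g/mol.
Mass of Al per formula unit: 2 × 26.982 = 53.964 g.
Weight fraction Al = 53.964 / 496.137 = 0.1088.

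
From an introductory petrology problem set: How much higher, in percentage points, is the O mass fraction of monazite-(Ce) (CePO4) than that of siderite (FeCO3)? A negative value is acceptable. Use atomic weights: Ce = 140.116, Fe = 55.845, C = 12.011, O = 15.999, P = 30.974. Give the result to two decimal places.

First mineral: 63.996 g O in 235.086 g formula = 27.22 wt% O.
Second mineral: 47.997 g O in 115.853 g formula = 41.43 wt% O.
27.22% − 41.43% gives a difference of -14.21 percentage points.

-14.21 percentage points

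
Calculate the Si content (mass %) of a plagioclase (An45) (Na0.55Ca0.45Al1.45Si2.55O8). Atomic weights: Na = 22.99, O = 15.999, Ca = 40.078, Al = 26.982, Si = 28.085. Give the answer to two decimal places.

M(Na0.55Ca0.45Al1.45Si2.55O8) = 269.412 g/mol.
Si contributes 2.55 × 28.085 = 71.617 g per mole.
71.617/269.412 = 0.2658 → 26.58%.

26.58 mass %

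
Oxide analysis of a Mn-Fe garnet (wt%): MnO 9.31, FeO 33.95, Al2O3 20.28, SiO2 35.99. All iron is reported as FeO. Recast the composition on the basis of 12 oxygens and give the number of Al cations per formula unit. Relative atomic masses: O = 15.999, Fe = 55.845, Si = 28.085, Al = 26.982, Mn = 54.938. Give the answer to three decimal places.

MnO (M=70.937): mol = 0.13124; Mn = 0.13124, O = 0.13124.
FeO (M=71.844): mol = 0.47255; Fe = 0.47255, O = 0.47255.
Al2O3 (M=101.961): mol = 0.19890; Al = 0.39780, O = 0.59670.
SiO2 (M=60.083): mol = 0.59900; Si = 0.59900, O = 1.19800.
ΣO = 2.39849; factor = 12/ΣO = 5.00315.
Al apfu = 0.39780 × 5.00315 = 1.990.

1.990 Al apfu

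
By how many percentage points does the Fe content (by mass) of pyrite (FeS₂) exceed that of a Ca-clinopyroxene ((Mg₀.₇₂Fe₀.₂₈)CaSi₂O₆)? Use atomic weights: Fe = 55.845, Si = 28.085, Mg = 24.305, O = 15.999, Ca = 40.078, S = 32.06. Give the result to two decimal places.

M(FeS₂) = 119.965 g/mol, so wt% Fe = 55.845/119.965 × 100 = 46.55%.
M((Mg₀.₇₂Fe₀.₂₈)CaSi₂O₆) = 225.378 g/mol, so wt% Fe = 15.637/225.378 × 100 = 6.94%.
46.55 − 6.94 = 39.61 pp.

39.61 percentage points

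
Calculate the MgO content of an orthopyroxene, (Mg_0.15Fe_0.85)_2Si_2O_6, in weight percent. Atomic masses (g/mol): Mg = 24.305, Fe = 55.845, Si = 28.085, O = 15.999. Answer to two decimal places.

4.75 wt%

Formula mass = 254.392 g/mol.
0.30 Mg → 0.3000 mol MgO per formula unit; M(MgO) = 40.304, so MgO mass = 12.091 g.
12.091/254.392 × 100 = 4.75 wt%.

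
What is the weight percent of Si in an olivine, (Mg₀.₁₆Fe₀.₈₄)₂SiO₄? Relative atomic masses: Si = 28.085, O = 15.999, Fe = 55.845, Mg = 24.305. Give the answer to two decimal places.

Molar mass of (Mg₀.₁₆Fe₀.₈₄)₂SiO₄: 0.32×24.305 + 1.68×55.845 + 1×28.085 + 4×15.999 = 193.678 g/mol.
Mass of Si per formula unit: 1 × 28.085 = 28.085 g.
Weight fraction Si = 28.085 / 193.678 = 0.1450.

14.50 wt%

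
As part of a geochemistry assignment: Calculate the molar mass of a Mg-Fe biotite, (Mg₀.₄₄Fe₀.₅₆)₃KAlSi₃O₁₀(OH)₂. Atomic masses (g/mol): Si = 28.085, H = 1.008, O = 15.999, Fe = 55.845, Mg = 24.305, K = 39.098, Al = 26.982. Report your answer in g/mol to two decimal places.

470.24 g/mol

The formula mass is the sum 1.32(24.305) + 1.68(55.845) + 1(39.098) + 1(26.982) + 3(28.085) + 12(15.999) + 2(1.008).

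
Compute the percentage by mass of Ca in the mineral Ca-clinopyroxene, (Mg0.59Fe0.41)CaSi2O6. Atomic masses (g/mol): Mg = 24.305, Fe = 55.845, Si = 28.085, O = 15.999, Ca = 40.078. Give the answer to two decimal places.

Molar mass of (Mg0.59Fe0.41)CaSi2O6: 0.59*24.305 + 0.41*55.845 + 1*40.078 + 2*28.085 + 6*15.999 = 229.478 g/mol.
Mass of Ca per formula unit: 1 × 40.078 = 40.078 g.
Weight fraction Ca = 40.078 / 229.478 = 0.1746.

17.46 wt%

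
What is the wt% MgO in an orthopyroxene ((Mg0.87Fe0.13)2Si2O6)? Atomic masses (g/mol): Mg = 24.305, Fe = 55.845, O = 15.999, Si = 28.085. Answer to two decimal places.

33.56 wt%

Formula mass = 208.974 g/mol.
1.74 Mg → 1.7400 mol MgO per formula unit; M(MgO) = 40.304, so MgO mass = 70.129 g.
70.129/208.974 × 100 = 33.56 wt%.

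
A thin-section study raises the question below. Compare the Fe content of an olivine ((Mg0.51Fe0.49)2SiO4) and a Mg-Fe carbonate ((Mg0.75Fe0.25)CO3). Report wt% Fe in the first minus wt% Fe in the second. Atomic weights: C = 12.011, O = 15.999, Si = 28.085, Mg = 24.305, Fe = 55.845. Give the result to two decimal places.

16.75 percentage points

M((Mg0.51Fe0.49)2SiO4) = 171.600 g/mol, so wt% Fe = 54.728/171.600 × 100 = 31.89%.
M((Mg0.75Fe0.25)CO3) = 92.198 g/mol, so wt% Fe = 13.961/92.198 × 100 = 15.14%.
31.89 − 15.14 = 16.75 pp.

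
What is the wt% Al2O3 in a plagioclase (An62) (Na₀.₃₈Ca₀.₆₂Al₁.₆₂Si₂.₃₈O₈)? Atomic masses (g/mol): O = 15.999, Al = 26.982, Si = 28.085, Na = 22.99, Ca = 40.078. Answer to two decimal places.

30.35 wt%

Molar mass of Na₀.₃₈Ca₀.₆₂Al₁.₆₂Si₂.₃₈O₈ = 0.38·22.99 + 0.62·40.078 + 1.62·26.982 + 2.38·28.085 + 8·15.999 = 272.130 g/mol.
Each formula unit contains 1.62 Al, equivalent to 1.62/2 = 0.8100 mol Al2O3.
M(Al2O3) = 2×26.982 + 3×15.999 = 101.961 g/mol.
Mass of Al2O3 per formula unit = 0.8100 × 101.961 = 82.588 g.
Al2O3 wt% = 82.588 / 272.130 × 100 = 30.35%.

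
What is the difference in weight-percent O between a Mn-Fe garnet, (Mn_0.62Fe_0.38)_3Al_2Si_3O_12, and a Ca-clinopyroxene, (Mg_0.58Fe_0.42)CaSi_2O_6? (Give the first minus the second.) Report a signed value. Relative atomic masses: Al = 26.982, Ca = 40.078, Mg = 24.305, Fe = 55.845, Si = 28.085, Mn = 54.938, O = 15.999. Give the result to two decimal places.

First mineral: 191.988 g O in 496.055 g formula = 38.70 wt% O.
Second mineral: 95.994 g O in 229.794 g formula = 41.77 wt% O.
38.70% − 41.77% gives a difference of -3.07 percentage points.

-3.07 percentage points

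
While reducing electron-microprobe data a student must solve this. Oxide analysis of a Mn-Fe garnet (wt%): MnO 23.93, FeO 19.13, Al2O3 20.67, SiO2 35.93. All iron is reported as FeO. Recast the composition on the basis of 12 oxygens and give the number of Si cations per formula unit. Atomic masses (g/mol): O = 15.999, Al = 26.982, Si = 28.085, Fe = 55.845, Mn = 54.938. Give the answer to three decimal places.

MnO (M=70.937): mol = 0.33734; Mn = 0.33734, O = 0.33734.
FeO (M=71.844): mol = 0.26627; Fe = 0.26627, O = 0.26627.
Al2O3 (M=101.961): mol = 0.20272; Al = 0.40544, O = 0.60816.
SiO2 (M=60.083): mol = 0.59801; Si = 0.59801, O = 1.19602.
ΣO = 2.40779; factor = 12/ΣO = 4.98382.
Si apfu = 0.59801 × 4.98382 = 2.980.

2.980 Si apfu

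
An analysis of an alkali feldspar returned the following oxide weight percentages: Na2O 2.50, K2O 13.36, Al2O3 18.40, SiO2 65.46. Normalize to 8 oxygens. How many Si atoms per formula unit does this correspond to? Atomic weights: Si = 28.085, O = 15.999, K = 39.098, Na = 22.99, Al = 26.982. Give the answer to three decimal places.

3.003 Si apfu

2.50 wt% Na2O ÷ 61.979 g/mol = 0.04034 mol, giving 0.08068 Na and 0.04034 O.
13.36 wt% K2O ÷ 94.195 g/mol = 0.14183 mol, giving 0.28366 K and 0.14183 O.
18.40 wt% Al2O3 ÷ 101.961 g/mol = 0.18046 mol, giving 0.36092 Al and 0.54138 O.
65.46 wt% SiO2 ÷ 60.083 g/mol = 1.08949 mol, giving 1.08949 Si and 2.17898 O.
Oxygen sums to 2.90253; scaling by 8/2.90253 = 2.75622 puts the formula on 8 O.
Si: 1.08949 × 2.75622 = 3.003 atoms per formula unit.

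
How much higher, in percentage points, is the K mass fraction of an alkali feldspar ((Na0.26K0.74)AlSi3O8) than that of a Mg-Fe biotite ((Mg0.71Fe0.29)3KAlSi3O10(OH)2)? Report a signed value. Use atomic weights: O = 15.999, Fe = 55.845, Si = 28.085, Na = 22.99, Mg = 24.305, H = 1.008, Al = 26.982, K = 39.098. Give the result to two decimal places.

1.76 percentage points

First mineral: 28.933 g K in 274.139 g formula = 10.55 wt% K.
Second mineral: 39.098 g K in 444.694 g formula = 8.79 wt% K.
10.55% − 8.79% gives a difference of 1.76 percentage points.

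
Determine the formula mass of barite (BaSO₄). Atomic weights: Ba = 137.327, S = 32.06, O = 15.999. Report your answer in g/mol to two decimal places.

233.38 g/mol

Ba: 1 × 137.327 = 137.3270
S: 1 × 32.06 = 32.0600
O: 4 × 15.999 = 63.9960
Summing the contributions gives the formula mass.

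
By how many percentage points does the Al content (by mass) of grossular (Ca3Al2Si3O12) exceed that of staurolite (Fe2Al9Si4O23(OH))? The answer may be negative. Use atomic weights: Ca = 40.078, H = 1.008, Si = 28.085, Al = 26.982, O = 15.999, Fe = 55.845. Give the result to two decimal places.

M(Ca3Al2Si3O12) = 450.441 g/mol, so wt% Al = 53.964/450.441 × 100 = 11.98%.
M(Fe2Al9Si4O23(OH)) = 851.852 g/mol, so wt% Al = 242.838/851.852 × 100 = 28.51%.
11.98 − 28.51 = -16.53 pp.

-16.53 percentage points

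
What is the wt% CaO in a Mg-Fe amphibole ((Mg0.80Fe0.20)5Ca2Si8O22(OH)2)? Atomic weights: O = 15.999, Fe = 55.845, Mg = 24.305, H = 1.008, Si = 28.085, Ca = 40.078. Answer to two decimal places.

13.29 wt%

Molar mass of (Mg0.80Fe0.20)5Ca2Si8O22(OH)2 = 4·24.305 + 1·55.845 + 2·40.078 + 8·28.085 + 24·15.999 + 2·1.008 = 843.893 g/mol.
Each formula unit contains 2 Ca, equivalent to 2/1 = 2.0000 mol CaO.
M(CaO) = 1×40.078 + 1×15.999 = 56.077 g/mol.
Mass of CaO per formula unit = 2.0000 × 56.077 = 112.154 g.
CaO wt% = 112.154 / 843.893 × 100 = 13.29%.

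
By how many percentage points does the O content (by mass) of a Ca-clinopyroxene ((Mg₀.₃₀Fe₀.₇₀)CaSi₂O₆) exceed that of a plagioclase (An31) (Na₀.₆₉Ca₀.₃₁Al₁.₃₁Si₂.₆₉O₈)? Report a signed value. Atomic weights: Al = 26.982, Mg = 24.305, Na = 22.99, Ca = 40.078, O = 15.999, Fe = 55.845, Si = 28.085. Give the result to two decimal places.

-7.68 percentage points

First mineral: 95.994 g O in 238.625 g formula = 40.23 wt% O.
Second mineral: 127.992 g O in 267.174 g formula = 47.91 wt% O.
40.23% − 47.91% gives a difference of -7.68 percentage points.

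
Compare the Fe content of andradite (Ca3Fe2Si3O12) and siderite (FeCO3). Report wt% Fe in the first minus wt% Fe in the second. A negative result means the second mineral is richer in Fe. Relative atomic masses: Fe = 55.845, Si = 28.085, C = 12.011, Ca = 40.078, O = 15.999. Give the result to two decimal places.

-26.22 percentage points

Fe in Ca3Fe2Si3O12: molar mass 508.167 g/mol; 2×55.845 = 111.690 g → 21.98 wt%.
Fe in FeCO3: molar mass 115.853 g/mol; 1×55.845 = 55.845 g → 48.20 wt%.
Difference = 21.98 − 48.20 = -26.22 percentage points.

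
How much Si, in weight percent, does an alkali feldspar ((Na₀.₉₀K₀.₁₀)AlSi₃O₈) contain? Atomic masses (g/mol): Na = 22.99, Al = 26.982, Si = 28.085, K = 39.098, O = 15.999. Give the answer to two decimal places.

31.94 weight percent

Formula mass = 0.90×22.99 + 0.10×39.098 + 1×26.982 + 3×28.085 + 8×15.999 = 263.830 g/mol, of which 84.255 g is Si.
So Si makes up 84.255/263.830 = 0.3194 of the mass, i.e. 31.94%.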